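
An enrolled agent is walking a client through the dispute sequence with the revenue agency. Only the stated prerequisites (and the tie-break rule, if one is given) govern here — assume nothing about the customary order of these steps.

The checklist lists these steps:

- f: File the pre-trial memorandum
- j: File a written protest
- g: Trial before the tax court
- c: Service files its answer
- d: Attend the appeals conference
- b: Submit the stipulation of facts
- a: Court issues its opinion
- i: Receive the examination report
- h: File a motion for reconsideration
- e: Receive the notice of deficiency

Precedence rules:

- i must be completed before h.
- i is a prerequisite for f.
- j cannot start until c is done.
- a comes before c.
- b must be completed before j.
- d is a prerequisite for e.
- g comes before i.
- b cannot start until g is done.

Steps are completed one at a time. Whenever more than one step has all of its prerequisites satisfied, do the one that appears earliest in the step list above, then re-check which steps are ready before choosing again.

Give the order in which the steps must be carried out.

g → d → b → a → c → j → i → f → h → e

g, d and a have no prerequisites; g is listed earlier, so g is first.
d, b, a and i are all available; d is listed earlier → d.
e now also ready, so the ready set is {b, a, i, e}; b is listed earlier → b.
Ready: a, i and e. a is listed earlier → a.
Now c, i and e have their prerequisites met. c is listed earlier, so c next.
Ready: j, i and e. j is listed earlier → j.
Ready: i and e. i is listed earlier → i.
Now f, h and e have their prerequisites met. f is listed earlier, so f next.
h and e are both available; h is listed earlier → h.
That leaves e as the only ready step → e.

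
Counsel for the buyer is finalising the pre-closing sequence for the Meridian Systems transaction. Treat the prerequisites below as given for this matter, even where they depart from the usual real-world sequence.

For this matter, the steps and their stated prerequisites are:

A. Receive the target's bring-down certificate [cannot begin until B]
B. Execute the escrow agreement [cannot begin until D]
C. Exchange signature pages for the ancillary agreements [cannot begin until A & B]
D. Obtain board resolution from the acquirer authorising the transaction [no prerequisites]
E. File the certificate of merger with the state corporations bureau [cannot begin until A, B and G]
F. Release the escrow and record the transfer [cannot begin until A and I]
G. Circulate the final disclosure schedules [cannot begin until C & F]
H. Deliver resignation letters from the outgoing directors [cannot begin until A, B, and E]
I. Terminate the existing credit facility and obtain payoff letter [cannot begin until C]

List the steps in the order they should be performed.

D B A C I F G E H

D has no prerequisites → D first.
That leaves B as the only ready step → B.
A needed B, now all done → A.
C needed A and B, now all done → C.
I is the only step now ready → I.
F needed A and I, now all done → F.
Next only G has its prerequisites met → G.
E needed A, B and G, now all done → E.
That leaves H as the only ready step → H.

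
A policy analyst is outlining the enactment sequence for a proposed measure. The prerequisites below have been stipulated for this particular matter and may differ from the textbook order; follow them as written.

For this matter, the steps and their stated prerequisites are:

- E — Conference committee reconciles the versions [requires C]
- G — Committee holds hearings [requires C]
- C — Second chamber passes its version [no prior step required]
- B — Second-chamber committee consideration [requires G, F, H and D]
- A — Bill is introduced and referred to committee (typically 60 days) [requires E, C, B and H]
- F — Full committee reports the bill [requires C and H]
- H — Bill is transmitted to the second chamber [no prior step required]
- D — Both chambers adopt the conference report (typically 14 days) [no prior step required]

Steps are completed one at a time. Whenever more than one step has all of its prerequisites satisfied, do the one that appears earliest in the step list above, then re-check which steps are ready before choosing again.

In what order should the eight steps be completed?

C, E, G, H, F, D, B, A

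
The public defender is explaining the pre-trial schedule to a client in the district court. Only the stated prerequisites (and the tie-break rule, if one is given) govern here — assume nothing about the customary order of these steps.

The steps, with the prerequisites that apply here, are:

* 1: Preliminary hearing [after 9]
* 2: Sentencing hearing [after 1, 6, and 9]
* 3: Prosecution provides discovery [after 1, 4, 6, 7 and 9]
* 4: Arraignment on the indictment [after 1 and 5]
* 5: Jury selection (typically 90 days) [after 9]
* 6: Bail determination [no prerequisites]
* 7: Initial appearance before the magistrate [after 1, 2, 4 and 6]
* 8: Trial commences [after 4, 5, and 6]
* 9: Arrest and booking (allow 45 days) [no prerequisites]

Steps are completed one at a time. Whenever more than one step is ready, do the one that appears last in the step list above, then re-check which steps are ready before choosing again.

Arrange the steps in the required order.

Nothing is required for 9 and 6. 9 is listed later → 9 first.
5 and 1 now also ready, so the ready set is {6, 5, 1}; 6 is listed later → 6.
Now 5 and 1 have their prerequisites met. 5 is listed later, so 5 next.
That leaves 1 as the only ready step → 1.
Ready: 4 and 2. 4 is listed later → 4.
Ready: 8 and 2. 8 is listed later → 8.
2 is the only step now ready → 2.
Next only 7 has its prerequisites met → 7.
3 needed 9, 7, 6, 4 and 1, now all done → 3.

9, 6, 5, 1, 4, 8, 2, 7, 3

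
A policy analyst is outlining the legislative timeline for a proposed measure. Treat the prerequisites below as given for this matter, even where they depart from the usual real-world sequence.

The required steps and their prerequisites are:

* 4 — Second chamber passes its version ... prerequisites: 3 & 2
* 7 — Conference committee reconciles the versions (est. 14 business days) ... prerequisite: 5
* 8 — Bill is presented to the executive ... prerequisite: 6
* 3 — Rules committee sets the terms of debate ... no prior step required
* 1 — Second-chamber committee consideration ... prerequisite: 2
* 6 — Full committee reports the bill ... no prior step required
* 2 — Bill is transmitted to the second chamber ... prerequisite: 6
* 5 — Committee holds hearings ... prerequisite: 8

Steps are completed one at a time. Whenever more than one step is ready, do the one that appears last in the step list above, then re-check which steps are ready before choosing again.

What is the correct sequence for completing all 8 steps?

6 and 3 have no prerequisites; 6 is listed later, so 6 is first.
Ready: 2, 3 and 8. 2 is listed later → 2.
1 now also ready, so the ready set is {1, 3, 8}; 1 is listed later → 1.
Now 3 and 8 have their prerequisites met. 3 is listed later, so 3 next.
4 now also ready, so the ready set is {8, 4}; 8 is listed later → 8.
5 now also ready, so the ready set is {5, 4}; 5 is listed later → 5.
7 now also ready, so the ready set is {7, 4}; 7 is listed later → 7.
4 needed 2 and 3, now all done → 4.

6, 2, 1, 3, 8, 5, 7, 4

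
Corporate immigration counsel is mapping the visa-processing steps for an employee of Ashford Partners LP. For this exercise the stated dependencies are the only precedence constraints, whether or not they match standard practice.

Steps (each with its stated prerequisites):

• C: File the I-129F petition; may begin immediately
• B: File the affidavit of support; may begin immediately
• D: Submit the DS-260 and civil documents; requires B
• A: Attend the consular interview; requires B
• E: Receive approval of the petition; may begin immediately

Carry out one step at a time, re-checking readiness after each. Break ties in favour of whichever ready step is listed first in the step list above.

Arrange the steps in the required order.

C, B, D, A, E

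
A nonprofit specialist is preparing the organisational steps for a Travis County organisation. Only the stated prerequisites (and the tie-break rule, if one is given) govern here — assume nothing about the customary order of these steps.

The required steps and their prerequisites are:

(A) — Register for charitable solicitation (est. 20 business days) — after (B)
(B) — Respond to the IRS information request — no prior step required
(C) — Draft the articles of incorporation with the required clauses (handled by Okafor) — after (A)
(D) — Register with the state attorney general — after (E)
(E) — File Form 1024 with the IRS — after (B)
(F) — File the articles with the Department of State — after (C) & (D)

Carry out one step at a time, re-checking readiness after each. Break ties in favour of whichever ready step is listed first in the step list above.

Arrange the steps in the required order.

(B) → (A) → (C) → (E) → (D) → (F)

Only (B) has no prerequisites, so it is first.
Ready: (A) and (E). (A) is listed earlier → (A).
(C) now also ready, so the ready set is {(C), (E)}; (C) is listed earlier → (C).
That leaves (E) as the only ready step → (E).
(D) needed (E), now all done → (D).
(F) needed (C) and (D), now all done → (F).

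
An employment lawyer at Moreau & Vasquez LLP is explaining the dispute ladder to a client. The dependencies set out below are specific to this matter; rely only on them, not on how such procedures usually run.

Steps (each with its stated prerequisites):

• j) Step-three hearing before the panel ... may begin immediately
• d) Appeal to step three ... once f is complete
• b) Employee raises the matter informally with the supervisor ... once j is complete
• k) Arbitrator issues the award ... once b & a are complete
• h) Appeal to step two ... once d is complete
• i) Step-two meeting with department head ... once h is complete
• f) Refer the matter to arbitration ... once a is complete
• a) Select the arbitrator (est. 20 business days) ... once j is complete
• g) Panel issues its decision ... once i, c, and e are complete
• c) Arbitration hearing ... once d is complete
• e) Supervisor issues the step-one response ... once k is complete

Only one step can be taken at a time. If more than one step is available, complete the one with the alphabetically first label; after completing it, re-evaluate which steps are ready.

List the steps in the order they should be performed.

j a b f d c h i k e g

j is the only step with nothing outstanding, so it goes first.
a and b are both available; a has the earlier label → a.
f now also ready, so the ready set is {b, f}; b has the earlier label → b.
k now also ready, so the ready set is {f, k}; f has the earlier label → f.
d and k are both available; d has the earlier label → d.
c and h now also ready, so the ready set is {c, h, k}; c has the earlier label → c.
h and k are both available; h has the earlier label → h.
Now i and k have their prerequisites met. i has the earlier label, so i next.
k needed a and b, now all done → k.
e needed k, now all done → e.
g needed c, e and i, now all done → g.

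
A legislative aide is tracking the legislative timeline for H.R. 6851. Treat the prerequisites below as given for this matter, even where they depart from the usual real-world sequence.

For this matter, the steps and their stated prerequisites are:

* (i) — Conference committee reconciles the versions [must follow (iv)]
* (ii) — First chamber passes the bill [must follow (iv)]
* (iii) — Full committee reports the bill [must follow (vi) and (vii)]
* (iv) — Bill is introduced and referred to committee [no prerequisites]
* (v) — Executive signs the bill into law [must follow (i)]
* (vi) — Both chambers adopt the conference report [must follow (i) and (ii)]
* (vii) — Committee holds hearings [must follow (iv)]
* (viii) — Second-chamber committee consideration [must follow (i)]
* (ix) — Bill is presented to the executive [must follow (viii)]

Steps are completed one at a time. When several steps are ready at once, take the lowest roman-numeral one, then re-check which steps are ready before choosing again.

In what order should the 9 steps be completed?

(iv), (i), (ii), (v), (vi), (vii), (iii), (viii), (ix)

(iv) is the only step with nothing outstanding, so it goes first.
Ready: (i), (ii) and (vii). (i) has the earlier label → (i).
(v) and (viii) now also ready, so the ready set is {(ii), (v), (vii), (viii)}; (ii) has the earlier label → (ii).
(vi) now also ready, so the ready set is {(v), (vi), (vii), (viii)}; (v) has the earlier label → (v).
Now (vi), (vii) and (viii) have their prerequisites met. (vi) has the earlier label, so (vi) next.
Now (vii) and (viii) have their prerequisites met. (vii) has the earlier label, so (vii) next.
Now (iii) and (viii) have their prerequisites met. (iii) has the earlier label, so (iii) next.
That leaves (viii) as the only ready step → (viii).
(ix) is the only step now ready → (ix).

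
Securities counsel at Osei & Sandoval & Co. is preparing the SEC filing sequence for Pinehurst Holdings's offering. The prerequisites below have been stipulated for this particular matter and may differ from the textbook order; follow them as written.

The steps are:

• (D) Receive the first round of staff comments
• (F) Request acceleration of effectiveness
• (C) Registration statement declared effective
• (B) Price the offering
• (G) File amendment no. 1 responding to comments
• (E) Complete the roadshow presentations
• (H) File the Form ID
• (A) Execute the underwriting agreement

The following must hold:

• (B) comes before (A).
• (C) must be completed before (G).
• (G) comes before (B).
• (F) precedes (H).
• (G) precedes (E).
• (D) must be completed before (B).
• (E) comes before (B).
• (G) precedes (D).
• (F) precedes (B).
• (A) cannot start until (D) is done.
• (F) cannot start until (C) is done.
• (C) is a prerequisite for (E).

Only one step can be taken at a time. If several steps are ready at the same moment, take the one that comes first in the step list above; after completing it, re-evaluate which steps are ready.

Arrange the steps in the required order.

(C) has no prerequisites → (C) first.
Ready: (F) and (G). (F) is listed earlier → (F).
(H) now also ready, so the ready set is {(G), (H)}; (G) is listed earlier → (G).
(D) and (E) now also ready, so the ready set is {(D), (E), (H)}; (D) is listed earlier → (D).
Now (E) and (H) have their prerequisites met. (E) is listed earlier, so (E) next.
(B) now also ready, so the ready set is {(B), (H)}; (B) is listed earlier → (B).
(H) and (A) are both available; (H) is listed earlier → (H).
(A) needed (D) and (B), now all done → (A).

(C), (F), (G), (D), (E), (B), (H), (A)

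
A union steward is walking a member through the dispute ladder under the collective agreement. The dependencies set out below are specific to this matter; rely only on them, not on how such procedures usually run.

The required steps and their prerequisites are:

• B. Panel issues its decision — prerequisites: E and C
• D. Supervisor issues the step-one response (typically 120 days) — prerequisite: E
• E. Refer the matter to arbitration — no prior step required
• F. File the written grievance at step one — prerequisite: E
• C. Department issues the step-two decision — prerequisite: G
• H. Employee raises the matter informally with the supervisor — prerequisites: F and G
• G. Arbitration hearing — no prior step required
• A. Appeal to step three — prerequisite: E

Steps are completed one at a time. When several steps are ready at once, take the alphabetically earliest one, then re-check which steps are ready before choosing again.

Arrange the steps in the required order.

E and G have no prerequisites; E has the earlier label, so E is first.
A, D and F now also ready, so the ready set is {A, D, F, G}; A has the earlier label → A.
D, F and G are all available; D has the earlier label → D.
F and G are both available; F has the earlier label → F.
That leaves G as the only ready step → G.
Now C and H have their prerequisites met. C has the earlier label, so C next.
B now also ready, so the ready set is {B, H}; B has the earlier label → B.
That leaves H as the only ready step → H.

E, A, D, F, G, C, B, H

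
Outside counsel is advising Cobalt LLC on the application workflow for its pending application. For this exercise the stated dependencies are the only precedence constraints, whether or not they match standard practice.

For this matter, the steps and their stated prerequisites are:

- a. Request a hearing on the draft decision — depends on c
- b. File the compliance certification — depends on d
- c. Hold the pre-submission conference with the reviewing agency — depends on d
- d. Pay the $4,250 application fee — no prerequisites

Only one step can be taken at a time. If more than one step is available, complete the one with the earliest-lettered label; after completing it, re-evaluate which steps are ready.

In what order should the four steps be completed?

Only d has no prerequisites, so it is first.
b and c are both available; b has the earlier label → b.
That leaves c as the only ready step → c.
a needed c, now all done → a.

d b c a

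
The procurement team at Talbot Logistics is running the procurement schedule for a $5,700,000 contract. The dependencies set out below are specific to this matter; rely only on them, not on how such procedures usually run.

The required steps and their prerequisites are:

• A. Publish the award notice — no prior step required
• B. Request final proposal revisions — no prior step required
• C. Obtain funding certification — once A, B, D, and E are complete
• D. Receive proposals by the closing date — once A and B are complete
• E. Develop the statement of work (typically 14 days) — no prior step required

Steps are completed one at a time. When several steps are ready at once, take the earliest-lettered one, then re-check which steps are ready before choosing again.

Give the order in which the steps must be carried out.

Nothing is required for A, B and E. A has the earlier label → A first.
Now B and E have their prerequisites met. B has the earlier label, so B next.
Now D and E have their prerequisites met. D has the earlier label, so D next.
That leaves E as the only ready step → E.
C is the only step now ready → C.

A, B, D, E, C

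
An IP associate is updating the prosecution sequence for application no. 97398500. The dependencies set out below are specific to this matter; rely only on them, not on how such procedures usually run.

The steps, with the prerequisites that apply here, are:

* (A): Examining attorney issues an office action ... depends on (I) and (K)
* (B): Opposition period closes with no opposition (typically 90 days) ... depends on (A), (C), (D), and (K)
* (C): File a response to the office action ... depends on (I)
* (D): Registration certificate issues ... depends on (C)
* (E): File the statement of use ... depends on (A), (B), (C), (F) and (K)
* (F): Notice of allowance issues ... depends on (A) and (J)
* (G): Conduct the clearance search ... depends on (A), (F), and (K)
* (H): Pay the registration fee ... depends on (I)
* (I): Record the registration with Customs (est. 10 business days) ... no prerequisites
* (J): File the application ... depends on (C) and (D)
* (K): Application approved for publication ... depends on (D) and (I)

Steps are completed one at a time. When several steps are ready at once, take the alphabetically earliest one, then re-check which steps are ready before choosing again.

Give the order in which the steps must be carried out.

(I) → (C) → (D) → (H) → (J) → (K) → (A) → (B) → (F) → (E) → (G)

(I) is the only step with nothing outstanding, so it goes first.
(C) and (H) are both available; (C) has the earlier label → (C).
(D) and (H) are both available; (D) has the earlier label → (D).
Now (H), (J) and (K) have their prerequisites met. (H) has the earlier label, so (H) next.
(J) and (K) are both available; (J) has the earlier label → (J).
(K) needed (D) and (I), now all done → (K).
Next only (A) has its prerequisites met → (A).
Now (B) and (F) have their prerequisites met. (B) has the earlier label, so (B) next.
(F) needed (A) and (J), now all done → (F).
(E) and (G) are both available; (E) has the earlier label → (E).
That leaves (G) as the only ready step → (G).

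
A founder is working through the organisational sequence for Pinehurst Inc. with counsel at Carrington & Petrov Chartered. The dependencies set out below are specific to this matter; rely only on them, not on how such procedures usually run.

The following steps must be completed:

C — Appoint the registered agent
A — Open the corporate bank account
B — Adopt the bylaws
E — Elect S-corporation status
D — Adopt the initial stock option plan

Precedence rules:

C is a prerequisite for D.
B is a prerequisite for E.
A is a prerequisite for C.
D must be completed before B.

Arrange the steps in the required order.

Only A has no prerequisites, so it is first.
Next only C has its prerequisites met → C.
That leaves D as the only ready step → D.
B needed D, now all done → B.
E needed B, now all done → E.

A → C → D → B → E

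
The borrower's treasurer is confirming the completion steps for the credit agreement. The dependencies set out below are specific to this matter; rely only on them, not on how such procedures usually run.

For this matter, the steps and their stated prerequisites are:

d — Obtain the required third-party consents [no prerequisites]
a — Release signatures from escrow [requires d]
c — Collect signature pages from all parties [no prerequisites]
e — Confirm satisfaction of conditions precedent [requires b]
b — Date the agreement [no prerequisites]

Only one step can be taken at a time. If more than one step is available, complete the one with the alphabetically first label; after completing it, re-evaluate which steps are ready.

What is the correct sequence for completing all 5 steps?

b, c, d, a, e

b, c and d have no prerequisites; b has the earlier label, so b is first.
Ready: c, d and e. c has the earlier label → c.
d and e are both available; d has the earlier label → d.
a now also ready, so the ready set is {a, e}; a has the earlier label → a.
That leaves e as the only ready step → e.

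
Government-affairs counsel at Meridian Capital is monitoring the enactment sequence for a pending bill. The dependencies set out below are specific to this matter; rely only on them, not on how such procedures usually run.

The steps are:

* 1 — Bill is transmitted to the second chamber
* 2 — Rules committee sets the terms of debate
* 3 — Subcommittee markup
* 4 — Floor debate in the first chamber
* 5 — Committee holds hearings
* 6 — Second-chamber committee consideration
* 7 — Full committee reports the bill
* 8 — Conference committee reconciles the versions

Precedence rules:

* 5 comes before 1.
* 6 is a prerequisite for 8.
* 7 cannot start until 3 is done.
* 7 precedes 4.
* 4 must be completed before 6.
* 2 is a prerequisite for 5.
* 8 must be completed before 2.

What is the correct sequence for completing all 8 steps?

3 7 4 6 8 2 5 1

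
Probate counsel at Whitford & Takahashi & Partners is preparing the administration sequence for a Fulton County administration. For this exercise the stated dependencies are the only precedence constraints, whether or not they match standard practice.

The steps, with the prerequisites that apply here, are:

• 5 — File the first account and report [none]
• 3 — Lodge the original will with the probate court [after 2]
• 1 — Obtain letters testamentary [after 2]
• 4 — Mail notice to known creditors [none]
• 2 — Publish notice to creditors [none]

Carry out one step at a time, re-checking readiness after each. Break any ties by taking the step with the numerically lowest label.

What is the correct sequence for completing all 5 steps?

2, 1, 3, 4, 5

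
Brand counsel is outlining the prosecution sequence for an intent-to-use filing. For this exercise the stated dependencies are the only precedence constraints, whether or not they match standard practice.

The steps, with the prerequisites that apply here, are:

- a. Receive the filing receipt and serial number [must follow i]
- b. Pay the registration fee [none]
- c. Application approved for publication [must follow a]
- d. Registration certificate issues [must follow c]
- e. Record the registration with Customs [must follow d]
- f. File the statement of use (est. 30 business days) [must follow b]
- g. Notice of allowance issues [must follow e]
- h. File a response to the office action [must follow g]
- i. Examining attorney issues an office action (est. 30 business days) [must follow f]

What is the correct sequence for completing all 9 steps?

b, f, i, a, c, d, e, g, h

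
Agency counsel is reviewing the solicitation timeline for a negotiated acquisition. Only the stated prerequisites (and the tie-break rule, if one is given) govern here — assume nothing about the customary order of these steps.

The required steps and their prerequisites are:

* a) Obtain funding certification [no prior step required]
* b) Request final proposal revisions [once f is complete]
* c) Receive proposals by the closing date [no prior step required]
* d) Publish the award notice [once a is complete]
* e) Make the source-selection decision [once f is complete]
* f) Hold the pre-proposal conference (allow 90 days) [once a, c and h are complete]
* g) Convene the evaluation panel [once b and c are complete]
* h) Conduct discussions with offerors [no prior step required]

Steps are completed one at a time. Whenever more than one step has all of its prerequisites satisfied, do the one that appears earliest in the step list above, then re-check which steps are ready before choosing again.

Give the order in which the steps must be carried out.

a, c, d, h, f, b, e, g

a, c and h have no prerequisites; a is listed earlier, so a is first.
d now also ready, so the ready set is {c, d, h}; c is listed earlier → c.
d and h are both available; d is listed earlier → d.
That leaves h as the only ready step → h.
f is the only step now ready → f.
b and e are both available; b is listed earlier → b.
Now e and g have their prerequisites met. e is listed earlier, so e next.
That leaves g as the only ready step → g.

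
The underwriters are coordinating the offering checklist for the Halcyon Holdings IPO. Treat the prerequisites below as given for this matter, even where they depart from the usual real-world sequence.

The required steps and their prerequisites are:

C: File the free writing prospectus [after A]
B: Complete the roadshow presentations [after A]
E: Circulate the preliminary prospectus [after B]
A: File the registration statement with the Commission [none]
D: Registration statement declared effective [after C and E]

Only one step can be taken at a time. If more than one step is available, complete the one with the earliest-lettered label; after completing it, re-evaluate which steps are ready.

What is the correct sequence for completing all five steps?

A is the only step with nothing outstanding, so it goes first.
Ready: B and C. B has the earlier label → B.
E now also ready, so the ready set is {C, E}; C has the earlier label → C.
That leaves E as the only ready step → E.
D is the only step now ready → D.

A, B, C, E, D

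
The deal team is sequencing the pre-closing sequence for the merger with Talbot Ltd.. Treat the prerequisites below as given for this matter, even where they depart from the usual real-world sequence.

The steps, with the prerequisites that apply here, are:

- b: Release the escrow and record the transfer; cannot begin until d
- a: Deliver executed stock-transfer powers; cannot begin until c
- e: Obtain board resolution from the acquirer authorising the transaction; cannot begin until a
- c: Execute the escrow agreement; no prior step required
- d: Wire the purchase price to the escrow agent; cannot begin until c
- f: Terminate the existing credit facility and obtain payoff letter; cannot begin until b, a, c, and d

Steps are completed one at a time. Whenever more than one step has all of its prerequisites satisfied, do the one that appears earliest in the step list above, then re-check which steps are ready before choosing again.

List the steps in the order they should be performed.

c, a, e, d, b, f

Only c has no prerequisites, so it is first.
Now a and d have their prerequisites met. a is listed earlier, so a next.
e and d are both available; e is listed earlier → e.
d needed c, now all done → d.
Next only b has its prerequisites met → b.
Next only f has its prerequisites met → f.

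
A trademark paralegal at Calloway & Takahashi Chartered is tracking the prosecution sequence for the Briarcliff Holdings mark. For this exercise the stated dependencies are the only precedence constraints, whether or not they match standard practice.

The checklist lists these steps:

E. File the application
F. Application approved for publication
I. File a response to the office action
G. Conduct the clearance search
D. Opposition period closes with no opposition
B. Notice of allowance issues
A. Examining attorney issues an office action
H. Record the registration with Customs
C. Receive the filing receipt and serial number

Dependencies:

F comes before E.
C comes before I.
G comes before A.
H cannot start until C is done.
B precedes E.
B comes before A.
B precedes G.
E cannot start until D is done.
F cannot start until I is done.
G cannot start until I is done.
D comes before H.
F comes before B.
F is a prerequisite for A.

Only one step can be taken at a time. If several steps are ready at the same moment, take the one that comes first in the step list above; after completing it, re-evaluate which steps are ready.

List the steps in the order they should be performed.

D and C have no prerequisites; D is listed earlier, so D is first.
C is the only step now ready → C.
Ready: I and H. I is listed earlier → I.
F now also ready, so the ready set is {F, H}; F is listed earlier → F.
B and H are both available; B is listed earlier → B.
E and G now also ready, so the ready set is {E, G, H}; E is listed earlier → E.
G and H are both available; G is listed earlier → G.
A now also ready, so the ready set is {A, H}; A is listed earlier → A.
H is the only step now ready → H.

D C I F B E G A H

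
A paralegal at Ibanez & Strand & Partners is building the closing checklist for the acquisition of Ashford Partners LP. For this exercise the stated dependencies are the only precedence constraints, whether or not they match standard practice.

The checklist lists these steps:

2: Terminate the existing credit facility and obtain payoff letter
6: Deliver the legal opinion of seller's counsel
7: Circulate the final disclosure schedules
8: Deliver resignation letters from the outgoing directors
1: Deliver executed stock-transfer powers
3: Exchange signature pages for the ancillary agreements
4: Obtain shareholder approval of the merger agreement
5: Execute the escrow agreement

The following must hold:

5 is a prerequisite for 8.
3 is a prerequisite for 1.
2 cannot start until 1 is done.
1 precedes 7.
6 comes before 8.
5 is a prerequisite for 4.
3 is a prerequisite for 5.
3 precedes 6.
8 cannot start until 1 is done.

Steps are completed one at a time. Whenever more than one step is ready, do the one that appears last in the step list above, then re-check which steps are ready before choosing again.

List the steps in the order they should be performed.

3 5 4 1 7 6 8 2

Only 3 has no prerequisites, so it is first.
Ready: 5, 1 and 6. 5 is listed later → 5.
Ready: 4, 1 and 6. 4 is listed later → 4.
Ready: 1 and 6. 1 is listed later → 1.
Now 7, 6 and 2 have their prerequisites met. 7 is listed later, so 7 next.
Now 6 and 2 have their prerequisites met. 6 is listed later, so 6 next.
Now 8 and 2 have their prerequisites met. 8 is listed later, so 8 next.
2 is the only step now ready → 2.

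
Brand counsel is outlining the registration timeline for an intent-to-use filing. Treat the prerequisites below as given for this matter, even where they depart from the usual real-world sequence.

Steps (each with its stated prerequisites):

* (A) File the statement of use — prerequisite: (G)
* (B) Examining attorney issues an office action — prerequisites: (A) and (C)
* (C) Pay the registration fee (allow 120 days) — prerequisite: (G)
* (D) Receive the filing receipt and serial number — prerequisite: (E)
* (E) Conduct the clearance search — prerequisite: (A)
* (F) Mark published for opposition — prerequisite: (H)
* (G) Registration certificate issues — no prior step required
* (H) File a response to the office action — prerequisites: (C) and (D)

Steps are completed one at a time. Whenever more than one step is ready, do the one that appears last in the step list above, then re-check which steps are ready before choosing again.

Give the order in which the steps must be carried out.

(G) → (C) → (A) → (E) → (D) → (H) → (F) → (B)

(G) has no prerequisites → (G) first.
(C) and (A) are both available; (C) is listed later → (C).
(A) needed (G), now all done → (A).
Now (E) and (B) have their prerequisites met. (E) is listed later, so (E) next.
(D) now also ready, so the ready set is {(D), (B)}; (D) is listed later → (D).
(H) now also ready, so the ready set is {(H), (B)}; (H) is listed later → (H).
(F) now also ready, so the ready set is {(F), (B)}; (F) is listed later → (F).
Next only (B) has its prerequisites met → (B).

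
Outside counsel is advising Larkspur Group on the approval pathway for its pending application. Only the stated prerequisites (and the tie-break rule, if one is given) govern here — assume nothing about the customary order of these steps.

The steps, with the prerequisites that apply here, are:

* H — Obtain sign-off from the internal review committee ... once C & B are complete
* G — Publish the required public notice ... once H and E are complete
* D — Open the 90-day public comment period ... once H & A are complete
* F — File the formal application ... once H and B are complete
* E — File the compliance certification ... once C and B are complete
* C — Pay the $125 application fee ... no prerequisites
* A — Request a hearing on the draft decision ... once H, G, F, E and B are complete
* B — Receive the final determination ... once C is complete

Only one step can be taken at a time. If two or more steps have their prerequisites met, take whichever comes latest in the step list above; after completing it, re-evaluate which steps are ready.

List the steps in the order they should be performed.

C, B, E, H, F, G, A, D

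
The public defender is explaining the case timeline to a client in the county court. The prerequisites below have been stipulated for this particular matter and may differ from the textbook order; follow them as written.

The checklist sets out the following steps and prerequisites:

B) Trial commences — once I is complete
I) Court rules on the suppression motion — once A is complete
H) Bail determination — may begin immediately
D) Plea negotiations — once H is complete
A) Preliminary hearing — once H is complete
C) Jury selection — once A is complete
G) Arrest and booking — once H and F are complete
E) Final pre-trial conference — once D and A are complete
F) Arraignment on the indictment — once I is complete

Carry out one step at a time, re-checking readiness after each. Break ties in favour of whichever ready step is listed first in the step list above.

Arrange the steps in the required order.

H, D, A, I, B, C, E, F, G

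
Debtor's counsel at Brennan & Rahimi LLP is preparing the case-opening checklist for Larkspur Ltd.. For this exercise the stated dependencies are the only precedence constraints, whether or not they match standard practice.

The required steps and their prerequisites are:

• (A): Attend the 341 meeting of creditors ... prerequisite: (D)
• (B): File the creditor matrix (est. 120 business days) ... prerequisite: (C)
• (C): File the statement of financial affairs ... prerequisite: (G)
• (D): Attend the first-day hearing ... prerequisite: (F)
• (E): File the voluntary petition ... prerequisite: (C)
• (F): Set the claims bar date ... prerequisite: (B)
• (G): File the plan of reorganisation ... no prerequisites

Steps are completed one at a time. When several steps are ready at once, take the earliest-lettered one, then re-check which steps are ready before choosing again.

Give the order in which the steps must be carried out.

(G) has no prerequisites → (G) first.
(C) needed (G), now all done → (C).
Ready: (B) and (E). (B) has the earlier label → (B).
(E) and (F) are both available; (E) has the earlier label → (E).
(F) needed (B), now all done → (F).
(D) needed (F), now all done → (D).
(A) needed (D), now all done → (A).

(G) (C) (B) (E) (F) (D) (A)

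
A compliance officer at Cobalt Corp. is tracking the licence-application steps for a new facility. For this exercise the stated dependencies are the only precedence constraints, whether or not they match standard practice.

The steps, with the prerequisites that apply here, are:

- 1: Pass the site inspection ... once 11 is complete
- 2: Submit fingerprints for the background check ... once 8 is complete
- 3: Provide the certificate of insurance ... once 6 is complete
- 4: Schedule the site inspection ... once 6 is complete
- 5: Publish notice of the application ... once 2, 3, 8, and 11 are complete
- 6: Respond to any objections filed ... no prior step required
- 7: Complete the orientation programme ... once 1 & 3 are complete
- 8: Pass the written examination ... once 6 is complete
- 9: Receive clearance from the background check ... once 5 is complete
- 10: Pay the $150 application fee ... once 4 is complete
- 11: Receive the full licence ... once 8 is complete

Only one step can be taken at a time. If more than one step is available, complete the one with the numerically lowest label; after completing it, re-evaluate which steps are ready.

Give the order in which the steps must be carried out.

6 has no prerequisites → 6 first.
Now 3, 4 and 8 have their prerequisites met. 3 has the earlier label, so 3 next.
Now 4 and 8 have their prerequisites met. 4 has the earlier label, so 4 next.
10 now also ready, so the ready set is {8, 10}; 8 has the earlier label → 8.
Ready: 2, 10 and 11. 2 has the earlier label → 2.
10 and 11 are both available; 10 has the earlier label → 10.
Next only 11 has its prerequisites met → 11.
Ready: 1 and 5. 1 has the earlier label → 1.
7 now also ready, so the ready set is {5, 7}; 5 has the earlier label → 5.
Now 7 and 9 have their prerequisites met. 7 has the earlier label, so 7 next.
That leaves 9 as the only ready step → 9.

6 → 3 → 4 → 8 → 2 → 10 → 11 → 1 → 5 → 7 → 9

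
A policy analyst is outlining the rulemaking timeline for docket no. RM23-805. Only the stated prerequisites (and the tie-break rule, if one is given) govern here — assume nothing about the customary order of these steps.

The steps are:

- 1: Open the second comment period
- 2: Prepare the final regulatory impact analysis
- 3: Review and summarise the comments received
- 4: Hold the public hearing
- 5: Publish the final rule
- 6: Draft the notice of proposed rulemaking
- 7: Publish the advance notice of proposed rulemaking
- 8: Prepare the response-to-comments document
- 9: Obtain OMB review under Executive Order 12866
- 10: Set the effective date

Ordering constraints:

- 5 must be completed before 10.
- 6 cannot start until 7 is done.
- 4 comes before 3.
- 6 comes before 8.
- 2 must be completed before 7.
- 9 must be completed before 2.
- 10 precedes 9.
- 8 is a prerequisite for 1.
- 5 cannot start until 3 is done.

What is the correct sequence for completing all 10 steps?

Only 4 has no prerequisites, so it is first.
Next only 3 has its prerequisites met → 3.
5 needed 3, now all done → 5.
10 needed 5, now all done → 10.
Next only 9 has its prerequisites met → 9.
2 needed 9, now all done → 2.
7 needed 2, now all done → 7.
That leaves 6 as the only ready step → 6.
Next only 8 has its prerequisites met → 8.
Next only 1 has its prerequisites met → 1.

4 3 5 10 9 2 7 6 8 1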